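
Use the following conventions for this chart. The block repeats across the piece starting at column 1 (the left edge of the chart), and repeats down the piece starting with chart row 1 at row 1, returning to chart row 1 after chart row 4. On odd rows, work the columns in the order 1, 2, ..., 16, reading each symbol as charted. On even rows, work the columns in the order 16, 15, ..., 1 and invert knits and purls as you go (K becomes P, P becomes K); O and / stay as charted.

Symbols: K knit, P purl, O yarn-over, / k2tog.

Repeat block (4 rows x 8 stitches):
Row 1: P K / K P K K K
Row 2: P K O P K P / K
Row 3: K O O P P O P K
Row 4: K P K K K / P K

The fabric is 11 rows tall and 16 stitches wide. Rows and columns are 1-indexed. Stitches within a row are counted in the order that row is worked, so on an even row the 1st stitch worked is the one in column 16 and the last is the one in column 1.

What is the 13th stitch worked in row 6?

Stitch:
K

Derivation:
Row 6 uses chart row ((6-1) mod 4)+1 = 2. Row 6 is even, so WS.
Chart row 2 tiled across columns 1-16: P K O P K P / K P K O P K P / K
WS: work from column 16 back to column 1 (reverse the tiled row), swapping K<->P (O and / unchanged).
Row 6 as worked: P / K P K O P K P / K P K O P K
Counting 13 along the worked row gives K.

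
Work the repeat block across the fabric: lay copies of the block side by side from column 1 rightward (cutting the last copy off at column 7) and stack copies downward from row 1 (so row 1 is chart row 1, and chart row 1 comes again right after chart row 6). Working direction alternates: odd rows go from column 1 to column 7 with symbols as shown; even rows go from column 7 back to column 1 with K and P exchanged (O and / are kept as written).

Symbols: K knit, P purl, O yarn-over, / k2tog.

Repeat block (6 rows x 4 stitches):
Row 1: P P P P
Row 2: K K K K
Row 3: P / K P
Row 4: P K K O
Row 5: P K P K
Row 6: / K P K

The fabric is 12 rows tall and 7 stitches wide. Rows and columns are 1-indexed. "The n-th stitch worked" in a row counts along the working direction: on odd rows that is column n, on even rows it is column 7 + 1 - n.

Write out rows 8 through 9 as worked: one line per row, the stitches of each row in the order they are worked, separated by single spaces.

Result:
P P P P P P P
P / K P P / K

Derivation:
Row 8: chart row 2, WS - tiled (columns 1-7): K K K K K K K; work from column 7 back to 1 with K<->P swapped.
Row 9: chart row 3, RS - tile across columns 1-7 and work as-is.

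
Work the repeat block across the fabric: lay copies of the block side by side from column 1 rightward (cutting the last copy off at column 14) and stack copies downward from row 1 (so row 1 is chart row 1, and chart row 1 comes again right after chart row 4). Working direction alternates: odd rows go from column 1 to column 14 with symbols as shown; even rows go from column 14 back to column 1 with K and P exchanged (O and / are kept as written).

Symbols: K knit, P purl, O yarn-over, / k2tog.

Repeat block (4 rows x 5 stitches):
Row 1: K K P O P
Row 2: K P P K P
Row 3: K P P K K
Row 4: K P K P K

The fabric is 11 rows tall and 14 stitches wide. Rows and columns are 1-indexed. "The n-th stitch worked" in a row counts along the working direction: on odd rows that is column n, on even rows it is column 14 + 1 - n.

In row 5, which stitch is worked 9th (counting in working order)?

For row 5: chart row = ((5-1) mod 4) + 1 = 1; this is a RS (odd) row.
Chart row 1 tiled across columns 1-14: K K P O P K K P O P K K P O
Right side: take the tiled row as-is (worked left to right from column 1).
The 9th stitch worked is O.

== STITCH ==
O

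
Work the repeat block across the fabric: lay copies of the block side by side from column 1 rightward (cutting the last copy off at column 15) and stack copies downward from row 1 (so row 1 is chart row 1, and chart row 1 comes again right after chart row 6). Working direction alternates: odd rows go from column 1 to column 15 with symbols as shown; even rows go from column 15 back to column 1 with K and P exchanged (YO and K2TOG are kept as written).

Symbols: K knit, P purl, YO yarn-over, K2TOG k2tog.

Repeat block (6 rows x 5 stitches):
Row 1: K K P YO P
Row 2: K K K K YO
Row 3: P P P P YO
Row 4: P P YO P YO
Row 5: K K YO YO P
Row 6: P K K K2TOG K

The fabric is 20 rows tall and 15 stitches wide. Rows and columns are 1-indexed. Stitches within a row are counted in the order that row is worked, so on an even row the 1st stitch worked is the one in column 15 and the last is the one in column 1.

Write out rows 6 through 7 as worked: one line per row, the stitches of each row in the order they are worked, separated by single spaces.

Row 6: chart row 6, WS - tiled (columns 1-15): P K K K2TOG K P K K K2TOG K P K K K2TOG K; work from column 15 back to 1 with K<->P swapped.
Row 7: chart row 1, RS - tile across columns 1-15 and work as-is.

== ROWS AS WORKED ==
P K2TOG P P K P K2TOG P P K P K2TOG P P K
K K P YO P K K P YO P K K P YO P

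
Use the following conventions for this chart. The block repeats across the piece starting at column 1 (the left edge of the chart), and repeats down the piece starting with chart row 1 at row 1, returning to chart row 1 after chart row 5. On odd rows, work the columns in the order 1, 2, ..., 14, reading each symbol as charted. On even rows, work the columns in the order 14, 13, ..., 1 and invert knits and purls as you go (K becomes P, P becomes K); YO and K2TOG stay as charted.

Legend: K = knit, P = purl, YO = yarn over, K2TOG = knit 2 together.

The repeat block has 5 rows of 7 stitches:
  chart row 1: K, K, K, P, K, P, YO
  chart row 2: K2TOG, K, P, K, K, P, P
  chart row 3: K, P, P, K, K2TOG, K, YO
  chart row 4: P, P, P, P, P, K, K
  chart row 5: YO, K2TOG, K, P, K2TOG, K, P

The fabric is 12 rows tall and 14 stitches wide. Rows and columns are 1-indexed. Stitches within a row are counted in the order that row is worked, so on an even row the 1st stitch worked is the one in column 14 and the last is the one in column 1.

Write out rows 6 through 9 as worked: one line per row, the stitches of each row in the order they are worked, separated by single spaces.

Row 6: chart row 1, WS - tiled (columns 1-14): K K K P K P YO K K K P K P YO; work from column 14 back to 1 with K<->P swapped.
Row 7: chart row 2, RS - tile across columns 1-14 and work as-is.
Row 8: chart row 3, WS - tiled (columns 1-14): K P P K K2TOG K YO K P P K K2TOG K YO; work from column 14 back to 1 with K<->P swapped.
Row 9: chart row 4, RS - tile across columns 1-14 and work as-is.

Result:
YO K P K P P P YO K P K P P P
K2TOG K P K K P P K2TOG K P K K P P
YO P K2TOG P K K P YO P K2TOG P K K P
P P P P P K K P P P P P K K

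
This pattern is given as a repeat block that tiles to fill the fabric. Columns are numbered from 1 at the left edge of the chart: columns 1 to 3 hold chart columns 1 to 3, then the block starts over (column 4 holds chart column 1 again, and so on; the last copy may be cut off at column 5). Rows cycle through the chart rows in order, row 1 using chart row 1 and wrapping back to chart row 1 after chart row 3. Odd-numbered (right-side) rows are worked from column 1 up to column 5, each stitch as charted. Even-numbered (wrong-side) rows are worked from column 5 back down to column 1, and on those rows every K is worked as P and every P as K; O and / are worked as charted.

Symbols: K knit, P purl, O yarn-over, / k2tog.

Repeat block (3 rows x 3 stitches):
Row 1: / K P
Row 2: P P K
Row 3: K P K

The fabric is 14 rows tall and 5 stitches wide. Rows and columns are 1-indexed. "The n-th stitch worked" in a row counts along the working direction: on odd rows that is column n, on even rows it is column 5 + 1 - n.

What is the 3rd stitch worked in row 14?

For row 14: chart row = ((14-1) mod 3) + 1 = 2; this is a WS (even) row.
Chart row 2 tiled across columns 1-5: P P K P P
WS: work from column 5 back to column 1 (reverse the tiled row), swapping K<->P (O and / unchanged).
Row 14 as worked: K K P K K
Counting 3 along the worked row gives P.

== STITCH ==
P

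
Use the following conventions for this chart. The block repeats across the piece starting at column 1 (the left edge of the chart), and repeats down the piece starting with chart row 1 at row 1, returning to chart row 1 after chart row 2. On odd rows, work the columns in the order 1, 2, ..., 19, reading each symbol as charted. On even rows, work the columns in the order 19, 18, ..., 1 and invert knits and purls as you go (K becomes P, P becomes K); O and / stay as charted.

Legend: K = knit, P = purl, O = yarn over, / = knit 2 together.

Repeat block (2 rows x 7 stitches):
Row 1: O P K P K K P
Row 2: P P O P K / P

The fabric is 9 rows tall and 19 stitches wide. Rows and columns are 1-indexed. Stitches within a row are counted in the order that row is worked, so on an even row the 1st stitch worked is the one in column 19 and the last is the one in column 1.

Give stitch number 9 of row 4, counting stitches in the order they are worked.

== STITCH ==
K

Derivation:
For row 4: chart row = ((4-1) mod 2) + 1 = 2; this is a WS (even) row.
Chart row 2 tiled across columns 1-19: P P O P K / P P P O P K / P P P O P K
Wrong side: read the tiled row from column 19 down to 1 and exchange K with P (leave O, /).
Row 4 as worked: P K O K K K / P K O K K K / P K O K K
The 9th stitch worked is K.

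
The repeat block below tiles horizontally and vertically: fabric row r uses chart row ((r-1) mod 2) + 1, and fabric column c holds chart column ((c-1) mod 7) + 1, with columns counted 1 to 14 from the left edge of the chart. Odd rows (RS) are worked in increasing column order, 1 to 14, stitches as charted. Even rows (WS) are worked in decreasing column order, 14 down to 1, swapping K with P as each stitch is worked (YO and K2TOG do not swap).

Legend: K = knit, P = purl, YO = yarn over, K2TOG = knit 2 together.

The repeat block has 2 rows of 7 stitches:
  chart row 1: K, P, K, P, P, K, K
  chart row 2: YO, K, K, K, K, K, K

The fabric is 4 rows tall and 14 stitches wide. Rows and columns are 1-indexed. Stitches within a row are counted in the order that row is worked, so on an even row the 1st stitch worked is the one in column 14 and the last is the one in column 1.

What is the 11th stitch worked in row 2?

Row 2: (2-1) mod 2 = 1, so use chart row 2. Even row -> WS.
Chart row 2 tiled across columns 1-14: YO K K K K K K YO K K K K K K
WS row: flip the tiled sequence (start at column 14) and apply K<->P; YO and K2TOG stay.
Row 2 as worked: P P P P P P YO P P P P P P YO
Stitch 11 in working order -> P

Stitch:
P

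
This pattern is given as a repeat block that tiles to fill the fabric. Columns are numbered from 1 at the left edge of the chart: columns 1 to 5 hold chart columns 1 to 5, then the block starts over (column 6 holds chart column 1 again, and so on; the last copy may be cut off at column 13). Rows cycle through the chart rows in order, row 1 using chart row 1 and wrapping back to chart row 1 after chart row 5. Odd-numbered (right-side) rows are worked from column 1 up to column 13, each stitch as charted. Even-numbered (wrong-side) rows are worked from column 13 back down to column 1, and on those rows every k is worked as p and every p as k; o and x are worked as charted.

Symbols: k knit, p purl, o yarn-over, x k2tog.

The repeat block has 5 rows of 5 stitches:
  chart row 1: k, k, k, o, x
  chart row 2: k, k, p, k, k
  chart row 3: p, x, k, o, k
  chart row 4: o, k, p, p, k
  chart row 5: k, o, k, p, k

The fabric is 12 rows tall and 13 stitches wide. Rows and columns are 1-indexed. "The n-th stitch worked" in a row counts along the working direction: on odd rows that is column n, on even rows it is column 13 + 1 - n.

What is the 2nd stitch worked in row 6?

Stitch:
p

Derivation:
Row 6 uses chart row ((6-1) mod 5)+1 = 1. Row 6 is even, so WS.
Chart row 1 tiled across columns 1-13: k k k o x k k k o x k k k
WS row: flip the tiled sequence (start at column 13) and apply k<->p; o and x stay.
Row 6 as worked: p p p x o p p p x o p p p
Counting 2 along the worked row gives p.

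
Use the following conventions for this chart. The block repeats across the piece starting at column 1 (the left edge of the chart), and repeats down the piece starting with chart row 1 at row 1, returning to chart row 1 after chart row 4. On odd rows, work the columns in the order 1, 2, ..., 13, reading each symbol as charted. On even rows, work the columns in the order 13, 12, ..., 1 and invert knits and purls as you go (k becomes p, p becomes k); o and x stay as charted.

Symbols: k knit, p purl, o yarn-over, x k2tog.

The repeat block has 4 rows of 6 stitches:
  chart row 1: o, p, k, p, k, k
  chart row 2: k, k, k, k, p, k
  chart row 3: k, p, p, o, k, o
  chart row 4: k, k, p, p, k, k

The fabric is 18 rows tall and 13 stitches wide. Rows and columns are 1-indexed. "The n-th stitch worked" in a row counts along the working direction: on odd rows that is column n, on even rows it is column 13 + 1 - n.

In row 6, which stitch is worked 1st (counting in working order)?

Row 6: (6-1) mod 4 = 1, so use chart row 2. Even row -> WS.
Chart row 2 tiled across columns 1-13: k k k k p k k k k k p k k
WS: work from column 13 back to column 1 (reverse the tiled row), swapping k<->p (o and x unchanged).
Row 6 as worked: p p k p p p p p k p p p p
Stitch 1 in working order -> p

== STITCH ==
p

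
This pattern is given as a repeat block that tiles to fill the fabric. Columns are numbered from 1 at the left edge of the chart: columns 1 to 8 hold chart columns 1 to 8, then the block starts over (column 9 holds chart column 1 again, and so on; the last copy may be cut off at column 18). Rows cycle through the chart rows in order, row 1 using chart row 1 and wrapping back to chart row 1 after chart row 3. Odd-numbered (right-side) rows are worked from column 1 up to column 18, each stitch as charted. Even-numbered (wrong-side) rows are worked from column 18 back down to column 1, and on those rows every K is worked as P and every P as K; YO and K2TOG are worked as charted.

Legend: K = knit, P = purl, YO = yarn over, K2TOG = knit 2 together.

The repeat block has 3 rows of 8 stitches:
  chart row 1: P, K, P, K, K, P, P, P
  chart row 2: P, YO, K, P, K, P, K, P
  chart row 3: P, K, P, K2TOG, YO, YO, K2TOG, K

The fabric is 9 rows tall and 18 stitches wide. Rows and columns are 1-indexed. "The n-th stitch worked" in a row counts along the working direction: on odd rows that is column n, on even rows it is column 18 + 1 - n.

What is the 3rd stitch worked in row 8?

Row 8 uses chart row ((8-1) mod 3)+1 = 2. Row 8 is even, so WS.
Chart row 2 tiled across columns 1-18: P YO K P K P K P P YO K P K P K P P YO
WS row: flip the tiled sequence (start at column 18) and apply K<->P; YO and K2TOG stay.
Row 8 as worked: YO K K P K P K P YO K K P K P K P YO K
Counting 3 along the worked row gives K.

== STITCH ==
K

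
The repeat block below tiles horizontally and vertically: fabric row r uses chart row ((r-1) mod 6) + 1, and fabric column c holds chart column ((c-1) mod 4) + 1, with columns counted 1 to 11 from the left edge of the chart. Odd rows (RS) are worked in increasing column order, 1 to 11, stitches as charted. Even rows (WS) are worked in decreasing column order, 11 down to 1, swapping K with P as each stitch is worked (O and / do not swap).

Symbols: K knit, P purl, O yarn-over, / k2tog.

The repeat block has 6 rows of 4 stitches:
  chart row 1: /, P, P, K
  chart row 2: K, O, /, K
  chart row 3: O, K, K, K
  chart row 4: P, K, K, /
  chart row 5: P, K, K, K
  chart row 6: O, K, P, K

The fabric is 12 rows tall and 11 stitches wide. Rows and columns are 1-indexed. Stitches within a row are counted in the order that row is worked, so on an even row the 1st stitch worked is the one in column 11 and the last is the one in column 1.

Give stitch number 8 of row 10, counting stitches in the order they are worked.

Result:
/

Derivation:
Row 10: (10-1) mod 6 = 3, so use chart row 4. Even row -> WS.
Chart row 4 tiled across columns 1-11: P K K / P K K / P K K
Wrong side: read the tiled row from column 11 down to 1 and exchange K with P (leave O, /).
Row 10 as worked: P P K / P P K / P P K
Stitch 8 in working order -> /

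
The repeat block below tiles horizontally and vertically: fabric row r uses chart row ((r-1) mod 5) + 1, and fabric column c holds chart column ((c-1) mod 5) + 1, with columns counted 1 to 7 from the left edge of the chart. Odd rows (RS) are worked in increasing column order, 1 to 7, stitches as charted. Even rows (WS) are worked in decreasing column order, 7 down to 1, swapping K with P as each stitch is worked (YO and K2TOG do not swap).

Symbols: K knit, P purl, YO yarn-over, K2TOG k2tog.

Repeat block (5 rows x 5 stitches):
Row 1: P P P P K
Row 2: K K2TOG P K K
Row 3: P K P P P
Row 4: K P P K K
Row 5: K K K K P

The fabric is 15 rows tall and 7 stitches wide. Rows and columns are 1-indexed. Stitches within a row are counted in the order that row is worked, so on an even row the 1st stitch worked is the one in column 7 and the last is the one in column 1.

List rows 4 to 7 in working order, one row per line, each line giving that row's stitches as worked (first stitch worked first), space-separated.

Row 4: chart row 4, WS - tiled (columns 1-7): K P P K K K P; work from column 7 back to 1 with K<->P swapped.
Row 5: chart row 5, RS - tile across columns 1-7 and work as-is.
Row 6: chart row 1, WS - tiled (columns 1-7): P P P P K P P; work from column 7 back to 1 with K<->P swapped.
Row 7: chart row 2, RS - tile across columns 1-7 and work as-is.

== ROWS AS WORKED ==
K P P P K K P
K K K K P K K
K K P K K K K
K K2TOG P K K K K2TOG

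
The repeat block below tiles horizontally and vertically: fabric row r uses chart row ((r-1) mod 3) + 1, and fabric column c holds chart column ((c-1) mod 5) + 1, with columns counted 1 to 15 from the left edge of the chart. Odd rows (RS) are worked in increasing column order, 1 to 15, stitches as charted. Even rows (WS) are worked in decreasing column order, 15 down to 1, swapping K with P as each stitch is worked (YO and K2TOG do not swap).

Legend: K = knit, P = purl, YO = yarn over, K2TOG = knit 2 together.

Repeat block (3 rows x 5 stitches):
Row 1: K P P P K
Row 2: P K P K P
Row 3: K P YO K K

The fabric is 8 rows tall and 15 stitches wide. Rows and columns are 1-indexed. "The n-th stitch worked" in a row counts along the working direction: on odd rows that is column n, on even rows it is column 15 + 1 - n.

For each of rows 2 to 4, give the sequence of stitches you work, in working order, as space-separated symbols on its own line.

Row 2: chart row 2, WS - tiled (columns 1-15): P K P K P P K P K P P K P K P; work from column 15 back to 1 with K<->P swapped.
Row 3: chart row 3, RS - tile across columns 1-15 and work as-is.
Row 4: chart row 1, WS - tiled (columns 1-15): K P P P K K P P P K K P P P K; work from column 15 back to 1 with K<->P swapped.

== ROWS AS WORKED ==
K P K P K K P K P K K P K P K
K P YO K K K P YO K K K P YO K K
P K K K P P K K K P P K K K P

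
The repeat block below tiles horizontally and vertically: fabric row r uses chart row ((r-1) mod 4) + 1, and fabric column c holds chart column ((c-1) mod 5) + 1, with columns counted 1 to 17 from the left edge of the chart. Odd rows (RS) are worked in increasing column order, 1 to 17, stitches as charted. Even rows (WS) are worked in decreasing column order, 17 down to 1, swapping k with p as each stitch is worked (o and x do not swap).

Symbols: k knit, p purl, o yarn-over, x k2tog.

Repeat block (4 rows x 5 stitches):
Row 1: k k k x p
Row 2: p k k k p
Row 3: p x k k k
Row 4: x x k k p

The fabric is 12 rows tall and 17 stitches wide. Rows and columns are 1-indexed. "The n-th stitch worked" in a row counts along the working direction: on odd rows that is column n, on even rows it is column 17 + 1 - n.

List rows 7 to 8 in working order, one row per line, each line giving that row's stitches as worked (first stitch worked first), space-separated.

Row 7: chart row 3, RS - tile across columns 1-17 and work as-is.
Row 8: chart row 4, WS - tiled (columns 1-17): x x k k p x x k k p x x k k p x x; work from column 17 back to 1 with k<->p swapped.

Rows as worked:
p x k k k p x k k k p x k k k p x
x x k p p x x k p p x x k p p x x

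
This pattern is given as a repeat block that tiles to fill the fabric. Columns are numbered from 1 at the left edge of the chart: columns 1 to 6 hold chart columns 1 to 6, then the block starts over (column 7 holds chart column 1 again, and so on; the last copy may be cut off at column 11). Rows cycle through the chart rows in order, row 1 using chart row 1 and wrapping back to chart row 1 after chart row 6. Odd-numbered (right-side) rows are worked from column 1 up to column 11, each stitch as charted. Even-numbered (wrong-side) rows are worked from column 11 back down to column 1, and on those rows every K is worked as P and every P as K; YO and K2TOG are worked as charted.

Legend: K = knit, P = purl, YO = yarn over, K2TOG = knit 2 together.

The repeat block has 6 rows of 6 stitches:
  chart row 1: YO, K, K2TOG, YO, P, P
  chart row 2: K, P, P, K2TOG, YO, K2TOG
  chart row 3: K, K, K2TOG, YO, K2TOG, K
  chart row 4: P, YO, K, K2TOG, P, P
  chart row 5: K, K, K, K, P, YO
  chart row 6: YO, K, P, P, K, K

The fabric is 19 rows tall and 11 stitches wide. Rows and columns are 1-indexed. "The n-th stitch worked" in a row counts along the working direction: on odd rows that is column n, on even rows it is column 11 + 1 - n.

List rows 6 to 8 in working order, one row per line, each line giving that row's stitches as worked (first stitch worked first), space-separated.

Rows as worked:
P K K P YO P P K K P YO
YO K K2TOG YO P P YO K K2TOG YO P
YO K2TOG K K P K2TOG YO K2TOG K K P

Derivation:
Row 6: chart row 6, WS - tiled (columns 1-11): YO K P P K K YO K P P K; work from column 11 back to 1 with K<->P swapped.
Row 7: chart row 1, RS - tile across columns 1-11 and work as-is.
Row 8: chart row 2, WS - tiled (columns 1-11): K P P K2TOG YO K2TOG K P P K2TOG YO; work from column 11 back to 1 with K<->P swapped.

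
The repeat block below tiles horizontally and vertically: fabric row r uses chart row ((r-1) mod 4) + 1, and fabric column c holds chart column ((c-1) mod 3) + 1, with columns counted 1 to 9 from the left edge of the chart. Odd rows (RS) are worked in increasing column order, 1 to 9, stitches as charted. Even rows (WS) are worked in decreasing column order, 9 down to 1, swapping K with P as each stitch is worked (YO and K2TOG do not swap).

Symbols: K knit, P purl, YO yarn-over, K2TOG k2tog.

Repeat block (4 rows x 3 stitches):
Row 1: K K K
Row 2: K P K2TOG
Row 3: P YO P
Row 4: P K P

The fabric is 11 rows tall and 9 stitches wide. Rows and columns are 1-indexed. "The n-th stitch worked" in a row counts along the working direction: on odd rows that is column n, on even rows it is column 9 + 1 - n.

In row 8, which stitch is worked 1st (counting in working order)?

== STITCH ==
K

Derivation:
Row 8: (8-1) mod 4 = 3, so use chart row 4. Even row -> WS.
Chart row 4 tiled across columns 1-9: P K P P K P P K P
WS row: flip the tiled sequence (start at column 9) and apply K<->P; YO and K2TOG stay.
Row 8 as worked: K P K K P K K P K
The 1st stitch worked is K.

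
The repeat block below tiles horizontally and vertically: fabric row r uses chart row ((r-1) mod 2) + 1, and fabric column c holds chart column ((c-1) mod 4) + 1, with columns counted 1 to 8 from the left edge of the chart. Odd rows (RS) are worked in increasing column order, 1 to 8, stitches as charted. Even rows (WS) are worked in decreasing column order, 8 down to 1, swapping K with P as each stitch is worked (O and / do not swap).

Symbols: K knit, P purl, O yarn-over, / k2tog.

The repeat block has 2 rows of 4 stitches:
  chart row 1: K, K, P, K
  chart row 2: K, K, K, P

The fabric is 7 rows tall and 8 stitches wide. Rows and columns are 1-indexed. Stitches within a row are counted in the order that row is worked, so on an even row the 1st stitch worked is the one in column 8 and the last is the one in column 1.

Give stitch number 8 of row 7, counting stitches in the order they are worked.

Row 7 uses chart row ((7-1) mod 2)+1 = 1. Row 7 is odd, so RS.
Chart row 1 tiled across columns 1-8: K K P K K K P K
RS: work column 1 to column 8, symbols as charted — the tiled row is the row as worked.
The 8th stitch worked is K.

Stitch:
K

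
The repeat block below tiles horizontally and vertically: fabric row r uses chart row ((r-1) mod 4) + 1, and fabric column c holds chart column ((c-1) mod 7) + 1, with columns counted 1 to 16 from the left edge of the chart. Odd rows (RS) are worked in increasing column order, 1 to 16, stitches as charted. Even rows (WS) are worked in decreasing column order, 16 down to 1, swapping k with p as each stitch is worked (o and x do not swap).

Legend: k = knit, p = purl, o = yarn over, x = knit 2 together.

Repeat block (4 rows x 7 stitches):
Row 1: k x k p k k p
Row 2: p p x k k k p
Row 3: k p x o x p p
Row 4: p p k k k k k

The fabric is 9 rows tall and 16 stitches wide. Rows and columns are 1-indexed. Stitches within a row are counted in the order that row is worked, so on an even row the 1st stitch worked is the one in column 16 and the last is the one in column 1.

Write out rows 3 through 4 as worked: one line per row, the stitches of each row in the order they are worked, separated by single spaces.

Rows as worked:
k p x o x p p k p x o x p p k p
k k p p p p p k k p p p p p k k

Derivation:
Row 3: chart row 3, RS - tile across columns 1-16 and work as-is.
Row 4: chart row 4, WS - tiled (columns 1-16): p p k k k k k p p k k k k k p p; work from column 16 back to 1 with k<->p swapped.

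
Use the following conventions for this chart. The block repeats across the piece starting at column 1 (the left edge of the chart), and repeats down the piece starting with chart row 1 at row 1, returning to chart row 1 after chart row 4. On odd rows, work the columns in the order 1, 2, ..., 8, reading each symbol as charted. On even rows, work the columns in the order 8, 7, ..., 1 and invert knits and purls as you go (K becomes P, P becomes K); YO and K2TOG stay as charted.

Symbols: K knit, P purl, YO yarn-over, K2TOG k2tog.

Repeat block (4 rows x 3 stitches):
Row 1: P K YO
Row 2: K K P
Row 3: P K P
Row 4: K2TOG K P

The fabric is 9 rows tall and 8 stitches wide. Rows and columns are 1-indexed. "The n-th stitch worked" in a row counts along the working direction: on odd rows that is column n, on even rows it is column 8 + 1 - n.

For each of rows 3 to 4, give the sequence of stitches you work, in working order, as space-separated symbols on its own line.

== ROWS AS WORKED ==
P K P P K P P K
P K2TOG K P K2TOG K P K2TOG

Derivation:
Row 3: chart row 3, RS - tile across columns 1-8 and work as-is.
Row 4: chart row 4, WS - tiled (columns 1-8): K2TOG K P K2TOG K P K2TOG K; work from column 8 back to 1 with K<->P swapped.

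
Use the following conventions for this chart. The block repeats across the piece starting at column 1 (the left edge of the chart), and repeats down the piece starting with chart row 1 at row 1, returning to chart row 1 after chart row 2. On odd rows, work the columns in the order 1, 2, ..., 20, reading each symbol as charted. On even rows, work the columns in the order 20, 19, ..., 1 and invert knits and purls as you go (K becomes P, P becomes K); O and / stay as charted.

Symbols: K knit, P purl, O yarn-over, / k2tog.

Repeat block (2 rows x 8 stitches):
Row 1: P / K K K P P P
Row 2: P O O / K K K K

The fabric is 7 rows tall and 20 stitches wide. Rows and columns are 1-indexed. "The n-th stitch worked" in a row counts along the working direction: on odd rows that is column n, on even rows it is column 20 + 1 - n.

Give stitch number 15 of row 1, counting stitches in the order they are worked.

Stitch:
P

Derivation:
Row 1: (1-1) mod 2 = 0, so use chart row 1. Odd row -> RS.
Chart row 1 tiled across columns 1-20: P / K K K P P P P / K K K P P P P / K K
RS: work column 1 to column 20, symbols as charted — the tiled row is the row as worked.
Counting 15 along the worked row gives P.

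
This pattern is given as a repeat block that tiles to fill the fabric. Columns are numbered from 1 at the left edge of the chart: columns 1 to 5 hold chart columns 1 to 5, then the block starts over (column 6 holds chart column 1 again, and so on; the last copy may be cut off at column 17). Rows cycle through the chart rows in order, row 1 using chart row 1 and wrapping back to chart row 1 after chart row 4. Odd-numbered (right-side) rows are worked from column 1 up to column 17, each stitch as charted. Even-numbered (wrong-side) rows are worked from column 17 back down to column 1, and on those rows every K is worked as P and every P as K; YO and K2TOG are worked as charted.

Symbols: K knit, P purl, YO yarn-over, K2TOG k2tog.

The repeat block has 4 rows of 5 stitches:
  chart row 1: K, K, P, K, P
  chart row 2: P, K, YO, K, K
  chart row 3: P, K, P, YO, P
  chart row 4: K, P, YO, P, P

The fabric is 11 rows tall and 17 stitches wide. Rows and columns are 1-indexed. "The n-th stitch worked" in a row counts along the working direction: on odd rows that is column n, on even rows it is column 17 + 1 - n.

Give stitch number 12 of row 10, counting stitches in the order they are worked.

Row 10 uses chart row ((10-1) mod 4)+1 = 2. Row 10 is even, so WS.
Chart row 2 tiled across columns 1-17: P K YO K K P K YO K K P K YO K K P K
WS row: flip the tiled sequence (start at column 17) and apply K<->P; YO and K2TOG stay.
Row 10 as worked: P K P P YO P K P P YO P K P P YO P K
Stitch 12 in working order -> K

Stitch:
K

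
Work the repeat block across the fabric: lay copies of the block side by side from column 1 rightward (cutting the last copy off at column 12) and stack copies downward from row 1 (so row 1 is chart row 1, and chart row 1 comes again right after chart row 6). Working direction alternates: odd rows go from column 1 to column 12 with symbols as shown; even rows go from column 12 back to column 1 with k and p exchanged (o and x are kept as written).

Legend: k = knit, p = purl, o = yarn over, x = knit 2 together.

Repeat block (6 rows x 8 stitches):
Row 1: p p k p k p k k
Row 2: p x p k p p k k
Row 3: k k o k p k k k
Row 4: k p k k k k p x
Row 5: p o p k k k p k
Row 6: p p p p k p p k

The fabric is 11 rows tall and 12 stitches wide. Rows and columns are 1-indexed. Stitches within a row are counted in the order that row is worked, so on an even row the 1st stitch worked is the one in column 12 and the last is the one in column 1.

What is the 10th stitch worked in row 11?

For row 11: chart row = ((11-1) mod 6) + 1 = 5; this is a RS (odd) row.
Chart row 5 tiled across columns 1-12: p o p k k k p k p o p k
Right side: take the tiled row as-is (worked left to right from column 1).
Stitch 10 in working order -> o

Stitch:
o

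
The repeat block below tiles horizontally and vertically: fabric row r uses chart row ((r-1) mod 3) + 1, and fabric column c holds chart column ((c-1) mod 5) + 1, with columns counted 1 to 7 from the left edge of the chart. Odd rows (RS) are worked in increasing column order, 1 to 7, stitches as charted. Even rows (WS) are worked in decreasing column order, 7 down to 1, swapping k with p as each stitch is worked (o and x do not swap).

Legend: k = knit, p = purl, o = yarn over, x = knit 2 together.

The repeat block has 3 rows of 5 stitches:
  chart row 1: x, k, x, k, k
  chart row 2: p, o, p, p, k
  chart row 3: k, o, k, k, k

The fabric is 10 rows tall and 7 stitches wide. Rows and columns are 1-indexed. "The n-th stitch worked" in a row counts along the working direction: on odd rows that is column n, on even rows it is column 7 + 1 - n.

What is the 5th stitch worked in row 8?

For row 8: chart row = ((8-1) mod 3) + 1 = 2; this is a WS (even) row.
Chart row 2 tiled across columns 1-7: p o p p k p o
WS row: flip the tiled sequence (start at column 7) and apply k<->p; o and x stay.
Row 8 as worked: o k p k k o k
Counting 5 along the worked row gives k.

Stitch:
k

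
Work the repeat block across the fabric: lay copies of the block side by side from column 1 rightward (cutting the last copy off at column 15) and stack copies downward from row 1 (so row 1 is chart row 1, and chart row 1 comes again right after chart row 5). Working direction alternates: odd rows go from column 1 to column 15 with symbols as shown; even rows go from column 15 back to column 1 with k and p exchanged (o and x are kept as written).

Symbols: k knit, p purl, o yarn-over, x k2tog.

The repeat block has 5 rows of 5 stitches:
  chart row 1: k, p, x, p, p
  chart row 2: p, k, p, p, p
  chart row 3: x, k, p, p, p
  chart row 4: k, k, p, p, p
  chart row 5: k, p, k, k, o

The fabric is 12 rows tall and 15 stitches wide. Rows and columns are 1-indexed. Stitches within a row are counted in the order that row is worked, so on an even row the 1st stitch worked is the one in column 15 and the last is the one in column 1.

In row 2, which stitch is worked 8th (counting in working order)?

Row 2 uses chart row ((2-1) mod 5)+1 = 2. Row 2 is even, so WS.
Chart row 2 tiled across columns 1-15: p k p p p p k p p p p k p p p
WS: work from column 15 back to column 1 (reverse the tiled row), swapping k<->p (o and x unchanged).
Row 2 as worked: k k k p k k k k p k k k k p k
The 8th stitch worked is k.

Stitch:
k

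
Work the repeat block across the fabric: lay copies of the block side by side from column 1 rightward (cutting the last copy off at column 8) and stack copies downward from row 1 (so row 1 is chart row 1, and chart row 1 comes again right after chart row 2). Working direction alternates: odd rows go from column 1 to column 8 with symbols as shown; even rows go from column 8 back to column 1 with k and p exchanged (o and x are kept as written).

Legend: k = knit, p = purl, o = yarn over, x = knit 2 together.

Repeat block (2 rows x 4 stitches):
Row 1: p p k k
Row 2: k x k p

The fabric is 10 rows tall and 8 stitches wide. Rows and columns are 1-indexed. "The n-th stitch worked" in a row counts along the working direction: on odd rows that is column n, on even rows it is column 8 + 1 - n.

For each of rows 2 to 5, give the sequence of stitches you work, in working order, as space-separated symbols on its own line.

Rows as worked:
k p x p k p x p
p p k k p p k k
k p x p k p x p
p p k k p p k k

Derivation:
Row 2: chart row 2, WS - tiled (columns 1-8): k x k p k x k p; work from column 8 back to 1 with k<->p swapped.
Row 3: chart row 1, RS - tile across columns 1-8 and work as-is.
Row 4: chart row 2, WS - tiled (columns 1-8): k x k p k x k p; work from column 8 back to 1 with k<->p swapped.
Row 5: chart row 1, RS - tile across columns 1-8 and work as-is.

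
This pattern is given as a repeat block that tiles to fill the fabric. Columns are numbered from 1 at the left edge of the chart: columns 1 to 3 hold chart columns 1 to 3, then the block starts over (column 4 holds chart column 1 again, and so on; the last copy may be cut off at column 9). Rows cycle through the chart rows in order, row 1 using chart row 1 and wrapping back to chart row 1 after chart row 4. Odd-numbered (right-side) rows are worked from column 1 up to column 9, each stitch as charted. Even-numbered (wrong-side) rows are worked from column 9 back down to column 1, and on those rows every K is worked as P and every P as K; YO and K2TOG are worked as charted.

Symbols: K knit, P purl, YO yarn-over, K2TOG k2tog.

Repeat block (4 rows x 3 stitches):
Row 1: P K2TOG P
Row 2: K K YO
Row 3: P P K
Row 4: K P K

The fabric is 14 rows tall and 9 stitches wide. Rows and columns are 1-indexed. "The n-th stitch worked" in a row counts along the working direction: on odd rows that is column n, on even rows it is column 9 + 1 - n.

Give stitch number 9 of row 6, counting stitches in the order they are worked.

Result:
P

Derivation:
Row 6 uses chart row ((6-1) mod 4)+1 = 2. Row 6 is even, so WS.
Chart row 2 tiled across columns 1-9: K K YO K K YO K K YO
Wrong side: read the tiled row from column 9 down to 1 and exchange K with P (leave YO, K2TOG).
Row 6 as worked: YO P P YO P P YO P P
The 9th stitch worked is P.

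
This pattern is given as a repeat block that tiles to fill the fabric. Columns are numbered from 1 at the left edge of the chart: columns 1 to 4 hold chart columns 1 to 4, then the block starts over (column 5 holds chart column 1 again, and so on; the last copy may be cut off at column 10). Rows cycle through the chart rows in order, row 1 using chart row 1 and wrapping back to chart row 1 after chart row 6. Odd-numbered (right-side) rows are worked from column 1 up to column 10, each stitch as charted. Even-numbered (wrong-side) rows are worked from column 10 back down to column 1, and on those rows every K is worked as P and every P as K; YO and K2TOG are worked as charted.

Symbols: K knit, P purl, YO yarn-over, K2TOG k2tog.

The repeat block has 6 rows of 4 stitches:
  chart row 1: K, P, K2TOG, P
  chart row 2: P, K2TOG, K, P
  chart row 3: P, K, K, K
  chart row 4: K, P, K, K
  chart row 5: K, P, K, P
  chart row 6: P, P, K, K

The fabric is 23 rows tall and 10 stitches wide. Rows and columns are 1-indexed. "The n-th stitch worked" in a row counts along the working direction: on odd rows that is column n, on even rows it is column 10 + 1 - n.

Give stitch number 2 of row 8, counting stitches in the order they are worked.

== STITCH ==
K

Derivation:
For row 8: chart row = ((8-1) mod 6) + 1 = 2; this is a WS (even) row.
Chart row 2 tiled across columns 1-10: P K2TOG K P P K2TOG K P P K2TOG
WS row: flip the tiled sequence (start at column 10) and apply K<->P; YO and K2TOG stay.
Row 8 as worked: K2TOG K K P K2TOG K K P K2TOG K
Counting 2 along the worked row gives K.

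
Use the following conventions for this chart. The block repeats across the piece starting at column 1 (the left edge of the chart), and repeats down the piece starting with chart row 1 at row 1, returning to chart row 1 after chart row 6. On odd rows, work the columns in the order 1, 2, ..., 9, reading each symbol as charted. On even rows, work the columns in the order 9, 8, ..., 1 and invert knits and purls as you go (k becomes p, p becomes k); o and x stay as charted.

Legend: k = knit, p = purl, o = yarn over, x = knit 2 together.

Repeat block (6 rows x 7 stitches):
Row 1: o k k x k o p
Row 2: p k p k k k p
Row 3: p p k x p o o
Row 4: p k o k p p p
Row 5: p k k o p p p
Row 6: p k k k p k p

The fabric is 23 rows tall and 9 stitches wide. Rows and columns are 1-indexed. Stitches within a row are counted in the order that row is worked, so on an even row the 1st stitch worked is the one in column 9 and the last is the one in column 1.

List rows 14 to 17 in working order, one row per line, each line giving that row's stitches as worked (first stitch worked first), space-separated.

Row 14: chart row 2, WS - tiled (columns 1-9): p k p k k k p p k; work from column 9 back to 1 with k<->p swapped.
Row 15: chart row 3, RS - tile across columns 1-9 and work as-is.
Row 16: chart row 4, WS - tiled (columns 1-9): p k o k p p p p k; work from column 9 back to 1 with k<->p swapped.
Row 17: chart row 5, RS - tile across columns 1-9 and work as-is.

== ROWS AS WORKED ==
p k k p p p k p k
p p k x p o o p p
p k k k k p o p k
p k k o p p p p k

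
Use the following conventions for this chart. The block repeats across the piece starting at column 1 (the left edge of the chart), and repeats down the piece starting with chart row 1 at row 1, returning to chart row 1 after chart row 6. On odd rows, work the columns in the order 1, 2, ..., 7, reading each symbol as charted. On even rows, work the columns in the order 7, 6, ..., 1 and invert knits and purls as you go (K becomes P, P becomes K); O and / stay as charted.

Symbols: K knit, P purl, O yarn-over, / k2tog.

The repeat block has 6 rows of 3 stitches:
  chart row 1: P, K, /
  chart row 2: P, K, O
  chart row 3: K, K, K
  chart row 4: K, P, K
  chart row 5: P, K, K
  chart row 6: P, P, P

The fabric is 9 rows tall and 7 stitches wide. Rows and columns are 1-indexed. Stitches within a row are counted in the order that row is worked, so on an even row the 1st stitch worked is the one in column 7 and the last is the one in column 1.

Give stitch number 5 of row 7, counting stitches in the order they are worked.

Stitch:
K

Derivation:
Row 7 uses chart row ((7-1) mod 6)+1 = 1. Row 7 is odd, so RS.
Chart row 1 tiled across columns 1-7: P K / P K / P
Right side: take the tiled row as-is (worked left to right from column 1).
Counting 5 along the worked row gives K.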